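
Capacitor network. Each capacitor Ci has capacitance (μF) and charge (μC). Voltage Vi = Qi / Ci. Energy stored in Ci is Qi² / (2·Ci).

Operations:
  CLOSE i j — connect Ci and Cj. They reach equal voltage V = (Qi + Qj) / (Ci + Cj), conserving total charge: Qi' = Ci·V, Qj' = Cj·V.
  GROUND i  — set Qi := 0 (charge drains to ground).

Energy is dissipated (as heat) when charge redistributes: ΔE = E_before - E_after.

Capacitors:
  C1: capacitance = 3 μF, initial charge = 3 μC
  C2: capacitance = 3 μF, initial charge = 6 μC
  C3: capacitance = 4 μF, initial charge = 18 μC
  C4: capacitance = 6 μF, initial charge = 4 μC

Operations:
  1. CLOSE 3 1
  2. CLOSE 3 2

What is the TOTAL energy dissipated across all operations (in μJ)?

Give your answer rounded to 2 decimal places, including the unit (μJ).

Answer: 11.36 μJ

Derivation:
Initial: C1(3μF, Q=3μC, V=1.00V), C2(3μF, Q=6μC, V=2.00V), C3(4μF, Q=18μC, V=4.50V), C4(6μF, Q=4μC, V=0.67V)
Op 1: CLOSE 3-1: Q_total=21.00, C_total=7.00, V=3.00; Q3=12.00, Q1=9.00; dissipated=10.500
Op 2: CLOSE 3-2: Q_total=18.00, C_total=7.00, V=2.57; Q3=10.29, Q2=7.71; dissipated=0.857
Total dissipated: 11.357 μJ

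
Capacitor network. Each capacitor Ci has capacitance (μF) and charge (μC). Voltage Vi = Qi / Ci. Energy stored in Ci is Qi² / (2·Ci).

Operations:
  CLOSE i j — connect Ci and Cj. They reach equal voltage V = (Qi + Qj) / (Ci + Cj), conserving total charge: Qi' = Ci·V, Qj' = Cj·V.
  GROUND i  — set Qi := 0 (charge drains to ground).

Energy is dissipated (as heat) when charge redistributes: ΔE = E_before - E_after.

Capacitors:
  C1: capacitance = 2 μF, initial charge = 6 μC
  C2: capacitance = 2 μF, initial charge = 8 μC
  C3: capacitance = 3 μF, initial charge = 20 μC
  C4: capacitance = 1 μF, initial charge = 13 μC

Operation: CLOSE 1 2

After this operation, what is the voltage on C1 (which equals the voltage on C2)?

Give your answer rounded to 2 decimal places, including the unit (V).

Initial: C1(2μF, Q=6μC, V=3.00V), C2(2μF, Q=8μC, V=4.00V), C3(3μF, Q=20μC, V=6.67V), C4(1μF, Q=13μC, V=13.00V)
Op 1: CLOSE 1-2: Q_total=14.00, C_total=4.00, V=3.50; Q1=7.00, Q2=7.00; dissipated=0.500

Answer: 3.50 V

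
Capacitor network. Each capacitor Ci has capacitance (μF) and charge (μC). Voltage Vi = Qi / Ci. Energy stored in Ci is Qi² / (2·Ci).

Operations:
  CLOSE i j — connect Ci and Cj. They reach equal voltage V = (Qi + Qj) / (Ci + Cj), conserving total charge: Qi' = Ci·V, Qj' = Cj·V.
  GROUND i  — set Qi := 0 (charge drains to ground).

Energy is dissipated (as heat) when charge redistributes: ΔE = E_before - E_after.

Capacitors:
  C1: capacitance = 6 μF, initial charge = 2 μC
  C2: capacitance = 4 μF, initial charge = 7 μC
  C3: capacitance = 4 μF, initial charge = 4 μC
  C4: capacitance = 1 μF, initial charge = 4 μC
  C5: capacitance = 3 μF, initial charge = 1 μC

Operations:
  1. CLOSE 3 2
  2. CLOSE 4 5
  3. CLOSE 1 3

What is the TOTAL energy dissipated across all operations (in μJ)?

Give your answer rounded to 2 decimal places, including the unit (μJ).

Answer: 6.91 μJ

Derivation:
Initial: C1(6μF, Q=2μC, V=0.33V), C2(4μF, Q=7μC, V=1.75V), C3(4μF, Q=4μC, V=1.00V), C4(1μF, Q=4μC, V=4.00V), C5(3μF, Q=1μC, V=0.33V)
Op 1: CLOSE 3-2: Q_total=11.00, C_total=8.00, V=1.38; Q3=5.50, Q2=5.50; dissipated=0.562
Op 2: CLOSE 4-5: Q_total=5.00, C_total=4.00, V=1.25; Q4=1.25, Q5=3.75; dissipated=5.042
Op 3: CLOSE 1-3: Q_total=7.50, C_total=10.00, V=0.75; Q1=4.50, Q3=3.00; dissipated=1.302
Total dissipated: 6.906 μJ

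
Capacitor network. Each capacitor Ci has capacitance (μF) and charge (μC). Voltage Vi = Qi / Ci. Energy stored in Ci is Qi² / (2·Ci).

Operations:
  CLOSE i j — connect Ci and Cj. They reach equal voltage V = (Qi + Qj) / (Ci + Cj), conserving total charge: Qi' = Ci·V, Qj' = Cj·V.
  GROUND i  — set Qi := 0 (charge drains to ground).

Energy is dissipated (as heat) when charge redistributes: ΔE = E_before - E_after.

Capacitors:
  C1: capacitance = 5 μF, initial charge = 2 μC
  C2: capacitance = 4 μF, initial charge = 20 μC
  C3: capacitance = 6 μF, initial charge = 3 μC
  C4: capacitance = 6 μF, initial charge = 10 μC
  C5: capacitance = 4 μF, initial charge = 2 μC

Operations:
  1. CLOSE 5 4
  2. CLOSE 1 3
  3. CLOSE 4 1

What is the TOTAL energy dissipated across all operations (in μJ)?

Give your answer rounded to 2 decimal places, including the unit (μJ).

Initial: C1(5μF, Q=2μC, V=0.40V), C2(4μF, Q=20μC, V=5.00V), C3(6μF, Q=3μC, V=0.50V), C4(6μF, Q=10μC, V=1.67V), C5(4μF, Q=2μC, V=0.50V)
Op 1: CLOSE 5-4: Q_total=12.00, C_total=10.00, V=1.20; Q5=4.80, Q4=7.20; dissipated=1.633
Op 2: CLOSE 1-3: Q_total=5.00, C_total=11.00, V=0.45; Q1=2.27, Q3=2.73; dissipated=0.014
Op 3: CLOSE 4-1: Q_total=9.47, C_total=11.00, V=0.86; Q4=5.17, Q1=4.31; dissipated=0.758
Total dissipated: 2.405 μJ

Answer: 2.40 μJ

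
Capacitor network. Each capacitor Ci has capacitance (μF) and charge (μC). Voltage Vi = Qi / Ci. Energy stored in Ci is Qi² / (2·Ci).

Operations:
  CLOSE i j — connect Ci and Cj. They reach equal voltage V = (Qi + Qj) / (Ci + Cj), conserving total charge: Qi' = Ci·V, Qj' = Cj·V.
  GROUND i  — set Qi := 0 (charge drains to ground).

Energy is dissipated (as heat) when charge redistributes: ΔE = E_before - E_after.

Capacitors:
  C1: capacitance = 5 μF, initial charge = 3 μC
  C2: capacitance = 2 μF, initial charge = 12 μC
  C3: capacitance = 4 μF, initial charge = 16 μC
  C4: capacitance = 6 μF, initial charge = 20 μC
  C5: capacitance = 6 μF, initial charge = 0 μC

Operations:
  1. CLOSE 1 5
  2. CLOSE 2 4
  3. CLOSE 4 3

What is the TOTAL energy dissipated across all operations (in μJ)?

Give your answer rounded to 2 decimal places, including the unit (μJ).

Initial: C1(5μF, Q=3μC, V=0.60V), C2(2μF, Q=12μC, V=6.00V), C3(4μF, Q=16μC, V=4.00V), C4(6μF, Q=20μC, V=3.33V), C5(6μF, Q=0μC, V=0.00V)
Op 1: CLOSE 1-5: Q_total=3.00, C_total=11.00, V=0.27; Q1=1.36, Q5=1.64; dissipated=0.491
Op 2: CLOSE 2-4: Q_total=32.00, C_total=8.00, V=4.00; Q2=8.00, Q4=24.00; dissipated=5.333
Op 3: CLOSE 4-3: Q_total=40.00, C_total=10.00, V=4.00; Q4=24.00, Q3=16.00; dissipated=0.000
Total dissipated: 5.824 μJ

Answer: 5.82 μJ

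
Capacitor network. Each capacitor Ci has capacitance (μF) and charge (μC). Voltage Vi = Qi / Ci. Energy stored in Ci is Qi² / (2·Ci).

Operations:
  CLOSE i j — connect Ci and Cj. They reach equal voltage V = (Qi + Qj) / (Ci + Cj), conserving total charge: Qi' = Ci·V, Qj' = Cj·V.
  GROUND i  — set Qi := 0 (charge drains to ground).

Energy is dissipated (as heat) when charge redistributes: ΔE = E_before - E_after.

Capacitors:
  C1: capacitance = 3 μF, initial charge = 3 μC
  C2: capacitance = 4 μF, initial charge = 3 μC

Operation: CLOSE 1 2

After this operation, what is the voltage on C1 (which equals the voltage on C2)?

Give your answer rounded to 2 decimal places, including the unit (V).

Answer: 0.86 V

Derivation:
Initial: C1(3μF, Q=3μC, V=1.00V), C2(4μF, Q=3μC, V=0.75V)
Op 1: CLOSE 1-2: Q_total=6.00, C_total=7.00, V=0.86; Q1=2.57, Q2=3.43; dissipated=0.054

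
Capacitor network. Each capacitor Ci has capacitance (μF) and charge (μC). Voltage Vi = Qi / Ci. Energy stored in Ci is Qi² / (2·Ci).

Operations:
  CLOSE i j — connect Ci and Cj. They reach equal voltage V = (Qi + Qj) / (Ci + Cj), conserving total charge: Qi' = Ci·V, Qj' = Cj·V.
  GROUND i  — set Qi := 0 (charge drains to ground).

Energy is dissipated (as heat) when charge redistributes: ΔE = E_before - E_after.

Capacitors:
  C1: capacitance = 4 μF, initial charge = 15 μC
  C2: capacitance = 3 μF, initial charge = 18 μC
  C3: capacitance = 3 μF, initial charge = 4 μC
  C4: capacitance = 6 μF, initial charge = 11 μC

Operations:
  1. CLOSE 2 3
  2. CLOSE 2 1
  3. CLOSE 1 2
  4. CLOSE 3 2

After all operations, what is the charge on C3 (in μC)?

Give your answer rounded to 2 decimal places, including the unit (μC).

Answer: 11.07 μC

Derivation:
Initial: C1(4μF, Q=15μC, V=3.75V), C2(3μF, Q=18μC, V=6.00V), C3(3μF, Q=4μC, V=1.33V), C4(6μF, Q=11μC, V=1.83V)
Op 1: CLOSE 2-3: Q_total=22.00, C_total=6.00, V=3.67; Q2=11.00, Q3=11.00; dissipated=16.333
Op 2: CLOSE 2-1: Q_total=26.00, C_total=7.00, V=3.71; Q2=11.14, Q1=14.86; dissipated=0.006
Op 3: CLOSE 1-2: Q_total=26.00, C_total=7.00, V=3.71; Q1=14.86, Q2=11.14; dissipated=0.000
Op 4: CLOSE 3-2: Q_total=22.14, C_total=6.00, V=3.69; Q3=11.07, Q2=11.07; dissipated=0.002
Final charges: Q1=14.86, Q2=11.07, Q3=11.07, Q4=11.00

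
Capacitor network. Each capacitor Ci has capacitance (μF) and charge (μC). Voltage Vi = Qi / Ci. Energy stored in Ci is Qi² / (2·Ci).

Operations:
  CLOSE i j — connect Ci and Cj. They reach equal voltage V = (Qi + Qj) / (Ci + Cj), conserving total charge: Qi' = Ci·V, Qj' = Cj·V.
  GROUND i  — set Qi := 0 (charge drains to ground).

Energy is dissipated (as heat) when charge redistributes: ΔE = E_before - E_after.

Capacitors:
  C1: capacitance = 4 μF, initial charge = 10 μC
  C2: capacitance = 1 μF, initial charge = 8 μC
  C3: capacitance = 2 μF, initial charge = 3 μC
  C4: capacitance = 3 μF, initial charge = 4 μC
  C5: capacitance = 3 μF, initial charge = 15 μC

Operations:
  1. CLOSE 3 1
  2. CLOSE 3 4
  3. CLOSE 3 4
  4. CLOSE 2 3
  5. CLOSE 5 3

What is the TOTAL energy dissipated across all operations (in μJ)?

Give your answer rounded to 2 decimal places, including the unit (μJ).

Answer: 15.35 μJ

Derivation:
Initial: C1(4μF, Q=10μC, V=2.50V), C2(1μF, Q=8μC, V=8.00V), C3(2μF, Q=3μC, V=1.50V), C4(3μF, Q=4μC, V=1.33V), C5(3μF, Q=15μC, V=5.00V)
Op 1: CLOSE 3-1: Q_total=13.00, C_total=6.00, V=2.17; Q3=4.33, Q1=8.67; dissipated=0.667
Op 2: CLOSE 3-4: Q_total=8.33, C_total=5.00, V=1.67; Q3=3.33, Q4=5.00; dissipated=0.417
Op 3: CLOSE 3-4: Q_total=8.33, C_total=5.00, V=1.67; Q3=3.33, Q4=5.00; dissipated=0.000
Op 4: CLOSE 2-3: Q_total=11.33, C_total=3.00, V=3.78; Q2=3.78, Q3=7.56; dissipated=13.370
Op 5: CLOSE 5-3: Q_total=22.56, C_total=5.00, V=4.51; Q5=13.53, Q3=9.02; dissipated=0.896
Total dissipated: 15.350 μJ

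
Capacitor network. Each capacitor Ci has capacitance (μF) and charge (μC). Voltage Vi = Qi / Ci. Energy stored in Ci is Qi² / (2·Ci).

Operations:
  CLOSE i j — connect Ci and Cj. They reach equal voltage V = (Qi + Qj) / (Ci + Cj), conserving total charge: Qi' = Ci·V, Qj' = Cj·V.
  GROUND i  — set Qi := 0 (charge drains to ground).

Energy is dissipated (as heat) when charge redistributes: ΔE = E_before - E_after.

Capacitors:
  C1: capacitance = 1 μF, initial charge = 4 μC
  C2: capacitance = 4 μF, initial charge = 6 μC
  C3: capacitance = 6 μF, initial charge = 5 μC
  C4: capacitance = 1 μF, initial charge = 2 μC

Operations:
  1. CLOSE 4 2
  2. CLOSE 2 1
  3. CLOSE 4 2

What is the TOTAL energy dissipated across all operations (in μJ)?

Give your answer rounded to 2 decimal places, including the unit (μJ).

Initial: C1(1μF, Q=4μC, V=4.00V), C2(4μF, Q=6μC, V=1.50V), C3(6μF, Q=5μC, V=0.83V), C4(1μF, Q=2μC, V=2.00V)
Op 1: CLOSE 4-2: Q_total=8.00, C_total=5.00, V=1.60; Q4=1.60, Q2=6.40; dissipated=0.100
Op 2: CLOSE 2-1: Q_total=10.40, C_total=5.00, V=2.08; Q2=8.32, Q1=2.08; dissipated=2.304
Op 3: CLOSE 4-2: Q_total=9.92, C_total=5.00, V=1.98; Q4=1.98, Q2=7.94; dissipated=0.092
Total dissipated: 2.496 μJ

Answer: 2.50 μJ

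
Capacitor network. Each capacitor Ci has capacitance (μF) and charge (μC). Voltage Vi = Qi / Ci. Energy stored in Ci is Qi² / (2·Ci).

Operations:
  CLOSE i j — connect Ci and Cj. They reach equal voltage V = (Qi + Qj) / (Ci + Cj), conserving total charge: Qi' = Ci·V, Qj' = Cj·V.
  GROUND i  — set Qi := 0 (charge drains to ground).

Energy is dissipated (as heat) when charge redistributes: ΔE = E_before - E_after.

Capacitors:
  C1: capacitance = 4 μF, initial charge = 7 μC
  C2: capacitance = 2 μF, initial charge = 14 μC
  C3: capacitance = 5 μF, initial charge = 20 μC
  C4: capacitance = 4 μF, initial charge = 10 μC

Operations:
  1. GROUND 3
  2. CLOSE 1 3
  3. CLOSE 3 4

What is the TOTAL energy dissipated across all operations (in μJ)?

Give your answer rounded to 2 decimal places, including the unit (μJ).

Initial: C1(4μF, Q=7μC, V=1.75V), C2(2μF, Q=14μC, V=7.00V), C3(5μF, Q=20μC, V=4.00V), C4(4μF, Q=10μC, V=2.50V)
Op 1: GROUND 3: Q3=0; energy lost=40.000
Op 2: CLOSE 1-3: Q_total=7.00, C_total=9.00, V=0.78; Q1=3.11, Q3=3.89; dissipated=3.403
Op 3: CLOSE 3-4: Q_total=13.89, C_total=9.00, V=1.54; Q3=7.72, Q4=6.17; dissipated=3.296
Total dissipated: 46.698 μJ

Answer: 46.70 μJ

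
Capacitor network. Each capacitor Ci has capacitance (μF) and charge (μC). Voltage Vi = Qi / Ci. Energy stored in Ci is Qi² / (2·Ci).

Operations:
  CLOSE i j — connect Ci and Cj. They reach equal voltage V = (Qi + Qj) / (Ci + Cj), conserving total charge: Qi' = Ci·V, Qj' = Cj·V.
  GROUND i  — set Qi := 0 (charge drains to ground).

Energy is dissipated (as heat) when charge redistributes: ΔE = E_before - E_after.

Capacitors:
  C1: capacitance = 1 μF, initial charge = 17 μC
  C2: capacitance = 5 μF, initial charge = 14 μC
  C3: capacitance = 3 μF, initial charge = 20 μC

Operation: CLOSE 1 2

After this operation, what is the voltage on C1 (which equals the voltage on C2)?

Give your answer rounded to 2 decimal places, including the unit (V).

Answer: 5.17 V

Derivation:
Initial: C1(1μF, Q=17μC, V=17.00V), C2(5μF, Q=14μC, V=2.80V), C3(3μF, Q=20μC, V=6.67V)
Op 1: CLOSE 1-2: Q_total=31.00, C_total=6.00, V=5.17; Q1=5.17, Q2=25.83; dissipated=84.017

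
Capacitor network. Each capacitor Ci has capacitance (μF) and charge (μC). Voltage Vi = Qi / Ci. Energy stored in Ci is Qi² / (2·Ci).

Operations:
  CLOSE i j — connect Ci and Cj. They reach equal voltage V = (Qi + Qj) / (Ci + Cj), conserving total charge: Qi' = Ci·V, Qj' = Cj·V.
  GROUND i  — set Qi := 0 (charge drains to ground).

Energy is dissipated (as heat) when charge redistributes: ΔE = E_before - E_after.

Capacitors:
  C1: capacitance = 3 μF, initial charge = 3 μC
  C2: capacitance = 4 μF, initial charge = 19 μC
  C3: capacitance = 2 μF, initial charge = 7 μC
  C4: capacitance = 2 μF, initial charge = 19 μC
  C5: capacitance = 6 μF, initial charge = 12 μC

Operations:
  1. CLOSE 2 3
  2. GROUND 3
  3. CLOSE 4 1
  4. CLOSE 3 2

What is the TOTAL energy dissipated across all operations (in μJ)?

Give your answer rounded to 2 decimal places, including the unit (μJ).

Answer: 75.69 μJ

Derivation:
Initial: C1(3μF, Q=3μC, V=1.00V), C2(4μF, Q=19μC, V=4.75V), C3(2μF, Q=7μC, V=3.50V), C4(2μF, Q=19μC, V=9.50V), C5(6μF, Q=12μC, V=2.00V)
Op 1: CLOSE 2-3: Q_total=26.00, C_total=6.00, V=4.33; Q2=17.33, Q3=8.67; dissipated=1.042
Op 2: GROUND 3: Q3=0; energy lost=18.778
Op 3: CLOSE 4-1: Q_total=22.00, C_total=5.00, V=4.40; Q4=8.80, Q1=13.20; dissipated=43.350
Op 4: CLOSE 3-2: Q_total=17.33, C_total=6.00, V=2.89; Q3=5.78, Q2=11.56; dissipated=12.519
Total dissipated: 75.688 μJ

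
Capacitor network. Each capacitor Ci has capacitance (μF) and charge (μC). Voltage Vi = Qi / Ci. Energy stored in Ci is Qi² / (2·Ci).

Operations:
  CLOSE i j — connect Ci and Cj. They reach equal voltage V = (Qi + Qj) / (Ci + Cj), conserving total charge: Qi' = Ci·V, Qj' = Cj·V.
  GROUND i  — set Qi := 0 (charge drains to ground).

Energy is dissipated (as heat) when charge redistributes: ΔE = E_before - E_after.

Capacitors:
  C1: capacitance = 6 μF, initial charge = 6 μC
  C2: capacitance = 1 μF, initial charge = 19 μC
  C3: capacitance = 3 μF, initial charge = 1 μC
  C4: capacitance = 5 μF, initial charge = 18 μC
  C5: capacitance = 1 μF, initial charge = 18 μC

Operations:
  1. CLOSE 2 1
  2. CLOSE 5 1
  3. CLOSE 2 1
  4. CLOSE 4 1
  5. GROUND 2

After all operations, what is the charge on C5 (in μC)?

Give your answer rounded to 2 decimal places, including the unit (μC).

Initial: C1(6μF, Q=6μC, V=1.00V), C2(1μF, Q=19μC, V=19.00V), C3(3μF, Q=1μC, V=0.33V), C4(5μF, Q=18μC, V=3.60V), C5(1μF, Q=18μC, V=18.00V)
Op 1: CLOSE 2-1: Q_total=25.00, C_total=7.00, V=3.57; Q2=3.57, Q1=21.43; dissipated=138.857
Op 2: CLOSE 5-1: Q_total=39.43, C_total=7.00, V=5.63; Q5=5.63, Q1=33.80; dissipated=89.222
Op 3: CLOSE 2-1: Q_total=37.37, C_total=7.00, V=5.34; Q2=5.34, Q1=32.03; dissipated=1.821
Op 4: CLOSE 4-1: Q_total=50.03, C_total=11.00, V=4.55; Q4=22.74, Q1=27.29; dissipated=4.120
Op 5: GROUND 2: Q2=0; energy lost=14.248
Final charges: Q1=27.29, Q2=0.00, Q3=1.00, Q4=22.74, Q5=5.63

Answer: 5.63 μC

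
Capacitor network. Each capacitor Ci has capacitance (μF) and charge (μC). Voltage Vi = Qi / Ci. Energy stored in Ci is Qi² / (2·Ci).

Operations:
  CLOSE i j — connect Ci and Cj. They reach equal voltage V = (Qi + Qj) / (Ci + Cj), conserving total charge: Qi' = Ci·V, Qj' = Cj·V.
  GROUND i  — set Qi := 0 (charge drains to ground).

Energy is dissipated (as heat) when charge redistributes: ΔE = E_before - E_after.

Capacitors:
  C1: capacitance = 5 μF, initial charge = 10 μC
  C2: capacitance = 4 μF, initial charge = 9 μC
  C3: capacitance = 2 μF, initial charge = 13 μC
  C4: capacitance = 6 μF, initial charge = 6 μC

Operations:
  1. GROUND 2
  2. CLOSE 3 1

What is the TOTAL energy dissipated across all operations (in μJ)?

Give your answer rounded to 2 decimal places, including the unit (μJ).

Initial: C1(5μF, Q=10μC, V=2.00V), C2(4μF, Q=9μC, V=2.25V), C3(2μF, Q=13μC, V=6.50V), C4(6μF, Q=6μC, V=1.00V)
Op 1: GROUND 2: Q2=0; energy lost=10.125
Op 2: CLOSE 3-1: Q_total=23.00, C_total=7.00, V=3.29; Q3=6.57, Q1=16.43; dissipated=14.464
Total dissipated: 24.589 μJ

Answer: 24.59 μJ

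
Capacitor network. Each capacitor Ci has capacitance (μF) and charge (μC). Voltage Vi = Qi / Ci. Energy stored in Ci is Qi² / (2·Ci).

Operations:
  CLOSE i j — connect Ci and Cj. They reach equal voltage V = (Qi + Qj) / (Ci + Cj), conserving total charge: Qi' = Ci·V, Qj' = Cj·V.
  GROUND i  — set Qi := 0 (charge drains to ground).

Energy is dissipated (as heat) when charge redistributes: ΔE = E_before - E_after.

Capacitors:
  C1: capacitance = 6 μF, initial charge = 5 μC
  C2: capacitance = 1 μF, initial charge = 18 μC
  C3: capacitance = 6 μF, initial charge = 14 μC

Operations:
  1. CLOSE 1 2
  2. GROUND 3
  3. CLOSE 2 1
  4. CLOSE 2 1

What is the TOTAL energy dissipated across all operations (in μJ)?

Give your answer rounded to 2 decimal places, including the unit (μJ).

Initial: C1(6μF, Q=5μC, V=0.83V), C2(1μF, Q=18μC, V=18.00V), C3(6μF, Q=14μC, V=2.33V)
Op 1: CLOSE 1-2: Q_total=23.00, C_total=7.00, V=3.29; Q1=19.71, Q2=3.29; dissipated=126.298
Op 2: GROUND 3: Q3=0; energy lost=16.333
Op 3: CLOSE 2-1: Q_total=23.00, C_total=7.00, V=3.29; Q2=3.29, Q1=19.71; dissipated=0.000
Op 4: CLOSE 2-1: Q_total=23.00, C_total=7.00, V=3.29; Q2=3.29, Q1=19.71; dissipated=0.000
Total dissipated: 142.631 μJ

Answer: 142.63 μJ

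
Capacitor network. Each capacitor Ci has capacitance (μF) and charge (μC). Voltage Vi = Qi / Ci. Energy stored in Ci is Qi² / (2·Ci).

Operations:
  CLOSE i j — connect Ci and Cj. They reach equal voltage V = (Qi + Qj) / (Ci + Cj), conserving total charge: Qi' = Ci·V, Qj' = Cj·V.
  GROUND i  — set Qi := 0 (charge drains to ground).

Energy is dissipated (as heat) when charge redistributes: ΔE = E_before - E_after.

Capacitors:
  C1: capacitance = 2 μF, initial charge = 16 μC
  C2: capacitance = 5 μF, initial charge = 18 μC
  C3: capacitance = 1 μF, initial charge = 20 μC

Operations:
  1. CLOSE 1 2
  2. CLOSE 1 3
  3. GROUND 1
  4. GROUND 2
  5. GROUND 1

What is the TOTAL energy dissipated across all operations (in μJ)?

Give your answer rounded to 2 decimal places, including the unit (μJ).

Initial: C1(2μF, Q=16μC, V=8.00V), C2(5μF, Q=18μC, V=3.60V), C3(1μF, Q=20μC, V=20.00V)
Op 1: CLOSE 1-2: Q_total=34.00, C_total=7.00, V=4.86; Q1=9.71, Q2=24.29; dissipated=13.829
Op 2: CLOSE 1-3: Q_total=29.71, C_total=3.00, V=9.90; Q1=19.81, Q3=9.90; dissipated=76.435
Op 3: GROUND 1: Q1=0; energy lost=98.104
Op 4: GROUND 2: Q2=0; energy lost=58.980
Op 5: GROUND 1: Q1=0; energy lost=0.000
Total dissipated: 247.348 μJ

Answer: 247.35 μJ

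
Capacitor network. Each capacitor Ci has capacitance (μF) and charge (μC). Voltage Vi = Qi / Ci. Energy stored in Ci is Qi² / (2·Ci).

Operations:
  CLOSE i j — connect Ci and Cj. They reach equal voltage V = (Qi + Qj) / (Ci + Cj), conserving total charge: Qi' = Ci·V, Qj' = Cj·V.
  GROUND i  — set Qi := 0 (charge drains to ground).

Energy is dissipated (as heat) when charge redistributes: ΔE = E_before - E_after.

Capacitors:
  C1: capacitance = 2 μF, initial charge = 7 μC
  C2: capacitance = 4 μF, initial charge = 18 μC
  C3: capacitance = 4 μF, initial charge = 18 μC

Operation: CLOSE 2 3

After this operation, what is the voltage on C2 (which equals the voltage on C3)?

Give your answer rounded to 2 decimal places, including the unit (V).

Answer: 4.50 V

Derivation:
Initial: C1(2μF, Q=7μC, V=3.50V), C2(4μF, Q=18μC, V=4.50V), C3(4μF, Q=18μC, V=4.50V)
Op 1: CLOSE 2-3: Q_total=36.00, C_total=8.00, V=4.50; Q2=18.00, Q3=18.00; dissipated=0.000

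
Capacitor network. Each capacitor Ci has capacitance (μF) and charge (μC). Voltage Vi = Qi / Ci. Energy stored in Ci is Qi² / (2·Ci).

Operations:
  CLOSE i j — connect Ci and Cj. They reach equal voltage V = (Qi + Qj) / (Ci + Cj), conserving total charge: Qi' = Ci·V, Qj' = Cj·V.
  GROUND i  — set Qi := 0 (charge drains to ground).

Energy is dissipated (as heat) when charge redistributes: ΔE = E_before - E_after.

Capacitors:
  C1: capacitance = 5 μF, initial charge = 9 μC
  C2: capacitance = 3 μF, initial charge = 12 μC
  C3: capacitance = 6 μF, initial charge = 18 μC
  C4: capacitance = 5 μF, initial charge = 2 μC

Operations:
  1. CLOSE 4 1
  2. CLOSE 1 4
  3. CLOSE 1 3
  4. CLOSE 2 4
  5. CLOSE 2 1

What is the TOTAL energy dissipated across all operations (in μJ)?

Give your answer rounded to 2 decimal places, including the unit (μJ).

Answer: 15.26 μJ

Derivation:
Initial: C1(5μF, Q=9μC, V=1.80V), C2(3μF, Q=12μC, V=4.00V), C3(6μF, Q=18μC, V=3.00V), C4(5μF, Q=2μC, V=0.40V)
Op 1: CLOSE 4-1: Q_total=11.00, C_total=10.00, V=1.10; Q4=5.50, Q1=5.50; dissipated=2.450
Op 2: CLOSE 1-4: Q_total=11.00, C_total=10.00, V=1.10; Q1=5.50, Q4=5.50; dissipated=0.000
Op 3: CLOSE 1-3: Q_total=23.50, C_total=11.00, V=2.14; Q1=10.68, Q3=12.82; dissipated=4.923
Op 4: CLOSE 2-4: Q_total=17.50, C_total=8.00, V=2.19; Q2=6.56, Q4=10.94; dissipated=7.884
Op 5: CLOSE 2-1: Q_total=17.24, C_total=8.00, V=2.16; Q2=6.47, Q1=10.78; dissipated=0.002
Total dissipated: 15.260 μJ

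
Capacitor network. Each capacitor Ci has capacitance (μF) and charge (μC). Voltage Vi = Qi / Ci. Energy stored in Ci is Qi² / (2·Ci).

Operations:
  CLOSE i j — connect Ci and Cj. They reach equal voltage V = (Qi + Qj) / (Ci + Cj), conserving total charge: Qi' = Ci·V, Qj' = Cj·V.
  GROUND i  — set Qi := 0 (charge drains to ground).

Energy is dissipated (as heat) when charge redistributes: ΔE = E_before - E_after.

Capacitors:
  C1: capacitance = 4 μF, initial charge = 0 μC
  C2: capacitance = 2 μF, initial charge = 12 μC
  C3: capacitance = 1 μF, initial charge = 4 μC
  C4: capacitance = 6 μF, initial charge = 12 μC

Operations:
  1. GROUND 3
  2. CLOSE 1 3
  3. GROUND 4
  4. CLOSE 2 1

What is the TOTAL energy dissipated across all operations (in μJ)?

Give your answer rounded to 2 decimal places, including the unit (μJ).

Initial: C1(4μF, Q=0μC, V=0.00V), C2(2μF, Q=12μC, V=6.00V), C3(1μF, Q=4μC, V=4.00V), C4(6μF, Q=12μC, V=2.00V)
Op 1: GROUND 3: Q3=0; energy lost=8.000
Op 2: CLOSE 1-3: Q_total=0.00, C_total=5.00, V=0.00; Q1=0.00, Q3=0.00; dissipated=0.000
Op 3: GROUND 4: Q4=0; energy lost=12.000
Op 4: CLOSE 2-1: Q_total=12.00, C_total=6.00, V=2.00; Q2=4.00, Q1=8.00; dissipated=24.000
Total dissipated: 44.000 μJ

Answer: 44.00 μJ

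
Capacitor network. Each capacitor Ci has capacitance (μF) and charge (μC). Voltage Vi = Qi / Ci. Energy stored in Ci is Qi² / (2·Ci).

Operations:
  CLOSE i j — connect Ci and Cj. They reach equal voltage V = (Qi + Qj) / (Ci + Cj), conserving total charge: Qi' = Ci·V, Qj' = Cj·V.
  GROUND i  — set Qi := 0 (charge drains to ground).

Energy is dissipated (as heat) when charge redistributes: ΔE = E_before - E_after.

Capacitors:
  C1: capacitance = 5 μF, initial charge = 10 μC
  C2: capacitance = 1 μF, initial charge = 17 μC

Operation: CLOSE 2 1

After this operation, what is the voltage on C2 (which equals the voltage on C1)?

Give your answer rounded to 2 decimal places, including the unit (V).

Initial: C1(5μF, Q=10μC, V=2.00V), C2(1μF, Q=17μC, V=17.00V)
Op 1: CLOSE 2-1: Q_total=27.00, C_total=6.00, V=4.50; Q2=4.50, Q1=22.50; dissipated=93.750

Answer: 4.50 V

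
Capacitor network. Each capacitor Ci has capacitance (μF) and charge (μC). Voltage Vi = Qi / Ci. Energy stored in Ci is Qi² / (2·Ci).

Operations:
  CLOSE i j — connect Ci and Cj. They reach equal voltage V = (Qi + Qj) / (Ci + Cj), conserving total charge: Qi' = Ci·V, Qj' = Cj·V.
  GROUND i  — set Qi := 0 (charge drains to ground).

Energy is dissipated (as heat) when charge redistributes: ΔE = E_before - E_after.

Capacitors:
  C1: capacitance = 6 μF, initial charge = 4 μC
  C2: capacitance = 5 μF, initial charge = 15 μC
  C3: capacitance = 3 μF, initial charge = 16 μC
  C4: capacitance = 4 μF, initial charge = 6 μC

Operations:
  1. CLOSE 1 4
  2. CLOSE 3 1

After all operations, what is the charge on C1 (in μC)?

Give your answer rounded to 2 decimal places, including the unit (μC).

Initial: C1(6μF, Q=4μC, V=0.67V), C2(5μF, Q=15μC, V=3.00V), C3(3μF, Q=16μC, V=5.33V), C4(4μF, Q=6μC, V=1.50V)
Op 1: CLOSE 1-4: Q_total=10.00, C_total=10.00, V=1.00; Q1=6.00, Q4=4.00; dissipated=0.833
Op 2: CLOSE 3-1: Q_total=22.00, C_total=9.00, V=2.44; Q3=7.33, Q1=14.67; dissipated=18.778
Final charges: Q1=14.67, Q2=15.00, Q3=7.33, Q4=4.00

Answer: 14.67 μC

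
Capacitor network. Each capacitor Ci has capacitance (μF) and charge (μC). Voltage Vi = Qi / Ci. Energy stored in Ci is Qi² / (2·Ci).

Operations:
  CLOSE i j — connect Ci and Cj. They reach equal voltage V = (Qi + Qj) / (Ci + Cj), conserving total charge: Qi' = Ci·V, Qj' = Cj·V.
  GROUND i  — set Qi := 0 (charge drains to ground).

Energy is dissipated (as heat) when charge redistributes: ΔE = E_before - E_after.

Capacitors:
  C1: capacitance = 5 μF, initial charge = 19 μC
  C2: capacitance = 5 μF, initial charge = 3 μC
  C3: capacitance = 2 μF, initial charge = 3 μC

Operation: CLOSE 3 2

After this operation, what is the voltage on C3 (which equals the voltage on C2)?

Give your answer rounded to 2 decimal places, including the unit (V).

Answer: 0.86 V

Derivation:
Initial: C1(5μF, Q=19μC, V=3.80V), C2(5μF, Q=3μC, V=0.60V), C3(2μF, Q=3μC, V=1.50V)
Op 1: CLOSE 3-2: Q_total=6.00, C_total=7.00, V=0.86; Q3=1.71, Q2=4.29; dissipated=0.579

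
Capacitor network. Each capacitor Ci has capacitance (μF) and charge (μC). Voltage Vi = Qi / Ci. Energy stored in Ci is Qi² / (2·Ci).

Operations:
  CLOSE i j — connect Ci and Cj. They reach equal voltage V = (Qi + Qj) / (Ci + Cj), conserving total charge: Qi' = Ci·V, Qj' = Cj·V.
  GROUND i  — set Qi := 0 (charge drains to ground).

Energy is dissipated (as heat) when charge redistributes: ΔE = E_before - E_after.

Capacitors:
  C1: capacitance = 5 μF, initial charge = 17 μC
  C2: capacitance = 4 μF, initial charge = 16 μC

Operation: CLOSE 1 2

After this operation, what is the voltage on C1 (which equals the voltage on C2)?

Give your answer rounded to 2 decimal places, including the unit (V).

Initial: C1(5μF, Q=17μC, V=3.40V), C2(4μF, Q=16μC, V=4.00V)
Op 1: CLOSE 1-2: Q_total=33.00, C_total=9.00, V=3.67; Q1=18.33, Q2=14.67; dissipated=0.400

Answer: 3.67 V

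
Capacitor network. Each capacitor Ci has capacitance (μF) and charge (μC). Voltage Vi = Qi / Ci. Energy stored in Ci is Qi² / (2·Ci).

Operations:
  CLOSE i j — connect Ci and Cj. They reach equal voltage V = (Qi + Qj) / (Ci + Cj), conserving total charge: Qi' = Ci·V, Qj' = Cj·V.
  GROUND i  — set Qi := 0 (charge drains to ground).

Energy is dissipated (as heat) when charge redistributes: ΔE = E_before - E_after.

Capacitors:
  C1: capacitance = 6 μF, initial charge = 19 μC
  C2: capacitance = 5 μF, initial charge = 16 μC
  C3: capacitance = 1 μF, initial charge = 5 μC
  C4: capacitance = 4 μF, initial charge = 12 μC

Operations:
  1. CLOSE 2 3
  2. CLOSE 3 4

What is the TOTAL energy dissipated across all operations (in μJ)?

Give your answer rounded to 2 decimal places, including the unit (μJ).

Answer: 1.45 μJ

Derivation:
Initial: C1(6μF, Q=19μC, V=3.17V), C2(5μF, Q=16μC, V=3.20V), C3(1μF, Q=5μC, V=5.00V), C4(4μF, Q=12μC, V=3.00V)
Op 1: CLOSE 2-3: Q_total=21.00, C_total=6.00, V=3.50; Q2=17.50, Q3=3.50; dissipated=1.350
Op 2: CLOSE 3-4: Q_total=15.50, C_total=5.00, V=3.10; Q3=3.10, Q4=12.40; dissipated=0.100
Total dissipated: 1.450 μJ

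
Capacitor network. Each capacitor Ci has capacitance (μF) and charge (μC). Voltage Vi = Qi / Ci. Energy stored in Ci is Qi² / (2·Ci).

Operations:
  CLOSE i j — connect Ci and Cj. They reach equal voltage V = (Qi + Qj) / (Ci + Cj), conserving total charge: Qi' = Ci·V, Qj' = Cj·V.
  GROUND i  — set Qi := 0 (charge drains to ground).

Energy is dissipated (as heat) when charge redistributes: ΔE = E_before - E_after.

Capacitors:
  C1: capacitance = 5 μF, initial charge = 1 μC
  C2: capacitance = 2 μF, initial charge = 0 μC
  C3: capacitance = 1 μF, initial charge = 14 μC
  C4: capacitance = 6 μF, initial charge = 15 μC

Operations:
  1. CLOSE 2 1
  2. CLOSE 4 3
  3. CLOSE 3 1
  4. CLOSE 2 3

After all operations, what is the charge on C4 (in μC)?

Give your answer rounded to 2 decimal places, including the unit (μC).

Initial: C1(5μF, Q=1μC, V=0.20V), C2(2μF, Q=0μC, V=0.00V), C3(1μF, Q=14μC, V=14.00V), C4(6μF, Q=15μC, V=2.50V)
Op 1: CLOSE 2-1: Q_total=1.00, C_total=7.00, V=0.14; Q2=0.29, Q1=0.71; dissipated=0.029
Op 2: CLOSE 4-3: Q_total=29.00, C_total=7.00, V=4.14; Q4=24.86, Q3=4.14; dissipated=56.679
Op 3: CLOSE 3-1: Q_total=4.86, C_total=6.00, V=0.81; Q3=0.81, Q1=4.05; dissipated=6.667
Op 4: CLOSE 2-3: Q_total=1.10, C_total=3.00, V=0.37; Q2=0.73, Q3=0.37; dissipated=0.148
Final charges: Q1=4.05, Q2=0.73, Q3=0.37, Q4=24.86

Answer: 24.86 μC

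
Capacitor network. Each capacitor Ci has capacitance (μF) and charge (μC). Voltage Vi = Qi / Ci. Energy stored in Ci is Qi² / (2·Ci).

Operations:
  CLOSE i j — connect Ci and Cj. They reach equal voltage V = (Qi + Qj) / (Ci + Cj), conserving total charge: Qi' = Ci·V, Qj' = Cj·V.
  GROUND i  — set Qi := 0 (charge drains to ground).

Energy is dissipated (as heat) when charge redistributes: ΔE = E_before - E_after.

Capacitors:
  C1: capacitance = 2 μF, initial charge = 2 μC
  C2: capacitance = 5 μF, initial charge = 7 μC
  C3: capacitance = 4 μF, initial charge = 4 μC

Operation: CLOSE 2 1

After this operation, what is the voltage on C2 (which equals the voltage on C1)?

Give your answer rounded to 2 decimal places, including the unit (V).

Answer: 1.29 V

Derivation:
Initial: C1(2μF, Q=2μC, V=1.00V), C2(5μF, Q=7μC, V=1.40V), C3(4μF, Q=4μC, V=1.00V)
Op 1: CLOSE 2-1: Q_total=9.00, C_total=7.00, V=1.29; Q2=6.43, Q1=2.57; dissipated=0.114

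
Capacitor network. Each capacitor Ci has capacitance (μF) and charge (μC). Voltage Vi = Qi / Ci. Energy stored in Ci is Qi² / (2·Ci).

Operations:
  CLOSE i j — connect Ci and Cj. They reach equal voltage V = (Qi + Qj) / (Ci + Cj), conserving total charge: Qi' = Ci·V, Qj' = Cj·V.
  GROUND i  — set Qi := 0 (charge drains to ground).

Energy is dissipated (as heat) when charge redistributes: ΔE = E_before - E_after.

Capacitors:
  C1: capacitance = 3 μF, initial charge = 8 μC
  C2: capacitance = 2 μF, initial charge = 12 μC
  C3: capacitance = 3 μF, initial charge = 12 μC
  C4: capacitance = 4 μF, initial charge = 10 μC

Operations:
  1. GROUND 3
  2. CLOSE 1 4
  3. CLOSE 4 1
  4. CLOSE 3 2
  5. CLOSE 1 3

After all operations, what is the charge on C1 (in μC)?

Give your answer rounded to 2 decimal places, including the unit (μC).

Initial: C1(3μF, Q=8μC, V=2.67V), C2(2μF, Q=12μC, V=6.00V), C3(3μF, Q=12μC, V=4.00V), C4(4μF, Q=10μC, V=2.50V)
Op 1: GROUND 3: Q3=0; energy lost=24.000
Op 2: CLOSE 1-4: Q_total=18.00, C_total=7.00, V=2.57; Q1=7.71, Q4=10.29; dissipated=0.024
Op 3: CLOSE 4-1: Q_total=18.00, C_total=7.00, V=2.57; Q4=10.29, Q1=7.71; dissipated=0.000
Op 4: CLOSE 3-2: Q_total=12.00, C_total=5.00, V=2.40; Q3=7.20, Q2=4.80; dissipated=21.600
Op 5: CLOSE 1-3: Q_total=14.91, C_total=6.00, V=2.49; Q1=7.46, Q3=7.46; dissipated=0.022
Final charges: Q1=7.46, Q2=4.80, Q3=7.46, Q4=10.29

Answer: 7.46 μC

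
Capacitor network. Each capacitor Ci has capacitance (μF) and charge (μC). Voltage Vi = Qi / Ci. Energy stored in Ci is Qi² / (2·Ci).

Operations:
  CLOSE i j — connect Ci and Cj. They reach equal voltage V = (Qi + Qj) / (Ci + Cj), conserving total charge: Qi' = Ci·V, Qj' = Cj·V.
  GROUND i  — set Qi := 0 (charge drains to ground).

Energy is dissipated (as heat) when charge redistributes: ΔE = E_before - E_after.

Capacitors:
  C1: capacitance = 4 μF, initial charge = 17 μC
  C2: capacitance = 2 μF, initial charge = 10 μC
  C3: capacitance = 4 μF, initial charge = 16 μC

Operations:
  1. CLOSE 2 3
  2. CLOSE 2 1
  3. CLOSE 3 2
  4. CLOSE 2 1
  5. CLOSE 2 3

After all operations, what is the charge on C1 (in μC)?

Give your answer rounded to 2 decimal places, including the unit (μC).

Answer: 17.16 μC

Derivation:
Initial: C1(4μF, Q=17μC, V=4.25V), C2(2μF, Q=10μC, V=5.00V), C3(4μF, Q=16μC, V=4.00V)
Op 1: CLOSE 2-3: Q_total=26.00, C_total=6.00, V=4.33; Q2=8.67, Q3=17.33; dissipated=0.667
Op 2: CLOSE 2-1: Q_total=25.67, C_total=6.00, V=4.28; Q2=8.56, Q1=17.11; dissipated=0.005
Op 3: CLOSE 3-2: Q_total=25.89, C_total=6.00, V=4.31; Q3=17.26, Q2=8.63; dissipated=0.002
Op 4: CLOSE 2-1: Q_total=25.74, C_total=6.00, V=4.29; Q2=8.58, Q1=17.16; dissipated=0.001
Op 5: CLOSE 2-3: Q_total=25.84, C_total=6.00, V=4.31; Q2=8.61, Q3=17.23; dissipated=0.000
Final charges: Q1=17.16, Q2=8.61, Q3=17.23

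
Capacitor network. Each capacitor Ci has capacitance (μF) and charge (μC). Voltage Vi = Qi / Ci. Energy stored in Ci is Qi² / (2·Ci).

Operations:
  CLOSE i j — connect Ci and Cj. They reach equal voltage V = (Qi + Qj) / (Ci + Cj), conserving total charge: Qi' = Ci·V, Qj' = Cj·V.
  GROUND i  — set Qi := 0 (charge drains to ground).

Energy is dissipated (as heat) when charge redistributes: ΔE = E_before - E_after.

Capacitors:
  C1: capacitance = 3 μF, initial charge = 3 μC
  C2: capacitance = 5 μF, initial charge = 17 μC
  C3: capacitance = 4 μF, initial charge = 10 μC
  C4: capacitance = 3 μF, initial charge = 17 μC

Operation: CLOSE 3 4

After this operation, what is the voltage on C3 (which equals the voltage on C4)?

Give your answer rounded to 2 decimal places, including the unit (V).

Initial: C1(3μF, Q=3μC, V=1.00V), C2(5μF, Q=17μC, V=3.40V), C3(4μF, Q=10μC, V=2.50V), C4(3μF, Q=17μC, V=5.67V)
Op 1: CLOSE 3-4: Q_total=27.00, C_total=7.00, V=3.86; Q3=15.43, Q4=11.57; dissipated=8.595

Answer: 3.86 V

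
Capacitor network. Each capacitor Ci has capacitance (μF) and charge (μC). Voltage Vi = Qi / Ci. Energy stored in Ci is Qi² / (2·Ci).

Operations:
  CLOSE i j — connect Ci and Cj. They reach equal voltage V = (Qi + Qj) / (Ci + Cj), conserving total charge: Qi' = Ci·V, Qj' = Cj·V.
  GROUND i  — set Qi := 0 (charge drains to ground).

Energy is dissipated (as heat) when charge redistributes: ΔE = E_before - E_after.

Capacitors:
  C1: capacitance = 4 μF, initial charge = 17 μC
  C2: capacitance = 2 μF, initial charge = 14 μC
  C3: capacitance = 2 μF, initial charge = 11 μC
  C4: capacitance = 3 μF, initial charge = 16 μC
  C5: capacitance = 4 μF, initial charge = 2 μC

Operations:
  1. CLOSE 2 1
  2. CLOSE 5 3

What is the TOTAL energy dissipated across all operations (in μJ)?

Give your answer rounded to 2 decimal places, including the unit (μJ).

Answer: 21.71 μJ

Derivation:
Initial: C1(4μF, Q=17μC, V=4.25V), C2(2μF, Q=14μC, V=7.00V), C3(2μF, Q=11μC, V=5.50V), C4(3μF, Q=16μC, V=5.33V), C5(4μF, Q=2μC, V=0.50V)
Op 1: CLOSE 2-1: Q_total=31.00, C_total=6.00, V=5.17; Q2=10.33, Q1=20.67; dissipated=5.042
Op 2: CLOSE 5-3: Q_total=13.00, C_total=6.00, V=2.17; Q5=8.67, Q3=4.33; dissipated=16.667
Total dissipated: 21.708 μJ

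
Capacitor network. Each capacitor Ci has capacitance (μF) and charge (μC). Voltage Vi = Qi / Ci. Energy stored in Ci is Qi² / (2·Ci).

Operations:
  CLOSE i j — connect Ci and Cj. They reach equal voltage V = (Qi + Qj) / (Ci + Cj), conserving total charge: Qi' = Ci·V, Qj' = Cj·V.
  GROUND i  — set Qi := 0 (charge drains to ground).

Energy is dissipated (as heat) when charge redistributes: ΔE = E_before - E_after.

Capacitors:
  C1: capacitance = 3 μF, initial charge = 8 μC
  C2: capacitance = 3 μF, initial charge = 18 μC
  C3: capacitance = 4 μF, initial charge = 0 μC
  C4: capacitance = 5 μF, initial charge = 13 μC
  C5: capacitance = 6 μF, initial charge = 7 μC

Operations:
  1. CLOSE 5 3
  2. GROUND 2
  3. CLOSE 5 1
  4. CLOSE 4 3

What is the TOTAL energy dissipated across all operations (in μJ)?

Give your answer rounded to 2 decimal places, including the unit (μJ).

Answer: 63.51 μJ

Derivation:
Initial: C1(3μF, Q=8μC, V=2.67V), C2(3μF, Q=18μC, V=6.00V), C3(4μF, Q=0μC, V=0.00V), C4(5μF, Q=13μC, V=2.60V), C5(6μF, Q=7μC, V=1.17V)
Op 1: CLOSE 5-3: Q_total=7.00, C_total=10.00, V=0.70; Q5=4.20, Q3=2.80; dissipated=1.633
Op 2: GROUND 2: Q2=0; energy lost=54.000
Op 3: CLOSE 5-1: Q_total=12.20, C_total=9.00, V=1.36; Q5=8.13, Q1=4.07; dissipated=3.868
Op 4: CLOSE 4-3: Q_total=15.80, C_total=9.00, V=1.76; Q4=8.78, Q3=7.02; dissipated=4.011
Total dissipated: 63.512 μJ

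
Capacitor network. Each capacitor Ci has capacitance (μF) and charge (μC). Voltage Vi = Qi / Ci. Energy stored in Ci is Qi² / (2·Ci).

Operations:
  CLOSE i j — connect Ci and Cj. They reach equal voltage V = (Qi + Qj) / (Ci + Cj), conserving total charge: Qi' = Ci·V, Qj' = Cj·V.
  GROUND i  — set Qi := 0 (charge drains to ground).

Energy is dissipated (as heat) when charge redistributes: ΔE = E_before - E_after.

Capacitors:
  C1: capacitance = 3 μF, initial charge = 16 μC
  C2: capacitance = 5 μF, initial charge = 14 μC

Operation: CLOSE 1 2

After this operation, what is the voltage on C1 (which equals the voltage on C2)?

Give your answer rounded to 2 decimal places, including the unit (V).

Initial: C1(3μF, Q=16μC, V=5.33V), C2(5μF, Q=14μC, V=2.80V)
Op 1: CLOSE 1-2: Q_total=30.00, C_total=8.00, V=3.75; Q1=11.25, Q2=18.75; dissipated=6.017

Answer: 3.75 V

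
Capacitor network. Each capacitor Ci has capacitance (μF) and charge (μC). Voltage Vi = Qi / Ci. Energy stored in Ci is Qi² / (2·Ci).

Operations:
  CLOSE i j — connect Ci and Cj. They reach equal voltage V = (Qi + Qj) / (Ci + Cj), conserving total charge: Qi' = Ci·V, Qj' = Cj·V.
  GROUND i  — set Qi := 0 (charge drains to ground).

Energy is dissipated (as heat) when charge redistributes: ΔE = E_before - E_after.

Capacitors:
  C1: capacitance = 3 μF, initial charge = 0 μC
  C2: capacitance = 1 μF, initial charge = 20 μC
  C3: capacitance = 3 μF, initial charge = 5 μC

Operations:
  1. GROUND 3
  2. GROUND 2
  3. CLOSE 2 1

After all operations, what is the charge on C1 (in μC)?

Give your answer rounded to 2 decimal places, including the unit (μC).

Answer: 0.00 μC

Derivation:
Initial: C1(3μF, Q=0μC, V=0.00V), C2(1μF, Q=20μC, V=20.00V), C3(3μF, Q=5μC, V=1.67V)
Op 1: GROUND 3: Q3=0; energy lost=4.167
Op 2: GROUND 2: Q2=0; energy lost=200.000
Op 3: CLOSE 2-1: Q_total=0.00, C_total=4.00, V=0.00; Q2=0.00, Q1=0.00; dissipated=0.000
Final charges: Q1=0.00, Q2=0.00, Q3=0.00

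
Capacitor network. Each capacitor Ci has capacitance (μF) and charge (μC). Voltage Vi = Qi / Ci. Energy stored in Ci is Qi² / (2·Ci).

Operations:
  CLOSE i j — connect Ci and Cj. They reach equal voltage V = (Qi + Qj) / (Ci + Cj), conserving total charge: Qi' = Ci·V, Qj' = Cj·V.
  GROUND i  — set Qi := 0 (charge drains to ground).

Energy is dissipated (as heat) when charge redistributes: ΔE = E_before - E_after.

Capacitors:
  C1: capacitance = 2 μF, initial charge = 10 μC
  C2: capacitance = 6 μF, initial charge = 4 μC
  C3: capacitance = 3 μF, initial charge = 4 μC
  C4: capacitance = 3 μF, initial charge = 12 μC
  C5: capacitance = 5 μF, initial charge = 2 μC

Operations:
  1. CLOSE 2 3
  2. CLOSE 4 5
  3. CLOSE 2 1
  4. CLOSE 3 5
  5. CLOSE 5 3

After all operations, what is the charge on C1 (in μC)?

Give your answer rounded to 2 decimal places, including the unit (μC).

Answer: 3.83 μC

Derivation:
Initial: C1(2μF, Q=10μC, V=5.00V), C2(6μF, Q=4μC, V=0.67V), C3(3μF, Q=4μC, V=1.33V), C4(3μF, Q=12μC, V=4.00V), C5(5μF, Q=2μC, V=0.40V)
Op 1: CLOSE 2-3: Q_total=8.00, C_total=9.00, V=0.89; Q2=5.33, Q3=2.67; dissipated=0.444
Op 2: CLOSE 4-5: Q_total=14.00, C_total=8.00, V=1.75; Q4=5.25, Q5=8.75; dissipated=12.150
Op 3: CLOSE 2-1: Q_total=15.33, C_total=8.00, V=1.92; Q2=11.50, Q1=3.83; dissipated=12.676
Op 4: CLOSE 3-5: Q_total=11.42, C_total=8.00, V=1.43; Q3=4.28, Q5=7.14; dissipated=0.695
Op 5: CLOSE 5-3: Q_total=11.42, C_total=8.00, V=1.43; Q5=7.14, Q3=4.28; dissipated=0.000
Final charges: Q1=3.83, Q2=11.50, Q3=4.28, Q4=5.25, Q5=7.14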